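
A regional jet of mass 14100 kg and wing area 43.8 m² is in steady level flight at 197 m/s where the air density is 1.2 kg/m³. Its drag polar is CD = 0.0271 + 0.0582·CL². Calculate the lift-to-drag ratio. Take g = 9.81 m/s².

L/D = 4.81

Level flight ⇒ L = W = m·g = 14100 × 9.81 = 1.3832×10^5 N.
q = ½ρv² = ½ × 1.2 × 197² = 23290 Pa.
CL = 2W/(ρv²S) = 2×1.3832×10^5/(1.2×197²×43.8) = 0.1356.
CD = 0.0271 + 0.0582 × 0.1356² = 0.02817.
L/D = CL/CD = 0.1356 / 0.02817 = 4.81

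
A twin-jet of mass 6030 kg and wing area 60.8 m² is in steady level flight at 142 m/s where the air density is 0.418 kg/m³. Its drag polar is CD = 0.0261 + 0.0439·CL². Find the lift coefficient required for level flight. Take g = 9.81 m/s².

CL = 0.231

Level flight ⇒ L = W = m·g = 6030 × 9.81 = 59154 N.
Dynamic pressure q = 0.5 × 0.418 × 142² = 4214 Pa.
CL = W/(q·S) = 59154 / (4214 × 60.8) = 0.2309.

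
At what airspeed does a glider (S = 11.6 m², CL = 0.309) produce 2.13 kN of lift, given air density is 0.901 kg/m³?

v = 36.3 m/s

L = ½ρv²S·CL ⇒ v = √(2L/(ρ·S·CL))
v = √(2 × 2130 / (0.901 × 11.6 × 0.309)) = √1319 = 36.3 m/s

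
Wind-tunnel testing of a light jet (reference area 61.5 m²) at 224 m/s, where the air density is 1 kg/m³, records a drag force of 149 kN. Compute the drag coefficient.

From D = ½ρv²S·CD, rearranging gives CD = 2D/(ρv²S).
CD = 2 × 1.49×10^5 / (1 × 224² × 61.5) = 0.0966

CD = 0.0966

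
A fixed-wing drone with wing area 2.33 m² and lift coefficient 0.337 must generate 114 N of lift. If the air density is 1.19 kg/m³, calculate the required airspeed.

L = ½ρv²S·CL ⇒ v = √(2L/(ρ·S·CL))
v = √(2 × 114 / (1.19 × 2.33 × 0.337)) = √244 = 15.6 m/s

v = 15.6 m/s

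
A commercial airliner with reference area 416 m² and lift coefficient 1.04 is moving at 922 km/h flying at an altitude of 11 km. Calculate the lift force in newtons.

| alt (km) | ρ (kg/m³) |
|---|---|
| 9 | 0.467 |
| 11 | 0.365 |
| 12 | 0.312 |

At 11 km, from the table: ρ = 0.365 kg/m³.
Convert speed: v = 922 km/h ÷ 3.6 = 256.1 m/s.
Dynamic pressure q = ½ρv² = ½ × 0.365 × 256.1² = 11970 Pa.
L = q·S·CL = 11970 × 416 × 1.04 = 5.18×10^6 N ≈ 5180 kN

L = 5.18×10^6 N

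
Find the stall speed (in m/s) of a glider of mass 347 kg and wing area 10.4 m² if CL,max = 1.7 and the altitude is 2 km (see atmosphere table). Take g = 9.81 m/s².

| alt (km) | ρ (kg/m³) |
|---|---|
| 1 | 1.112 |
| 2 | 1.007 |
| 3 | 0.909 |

At 2 km, from the table: ρ = 1.007 kg/m³.
Stall occurs when L = W at CL,max. W = mg = 347 × 9.81 = 3404 N.
From L = ½ρV²S·CL,max = W: V_stall = √(2W/(ρSCL,max)) = √(2·3404/(1.007·10.4·1.7))
V_stall = √382.4 = 19.6 m/s

V_stall = 19.6 m/s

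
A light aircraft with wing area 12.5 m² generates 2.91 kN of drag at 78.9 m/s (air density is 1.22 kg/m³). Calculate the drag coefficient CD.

CD = 0.0613

From D = ½ρv²S·CD, rearranging gives CD = 2D/(ρv²S).
CD = 2 × 2910 / (1.22 × 78.9² × 12.5) = 0.0613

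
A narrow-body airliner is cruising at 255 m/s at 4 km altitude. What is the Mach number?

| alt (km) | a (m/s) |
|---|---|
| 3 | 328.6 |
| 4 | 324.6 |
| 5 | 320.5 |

At 4 km, from the table: a = 324.6 m/s.
M = v/a = 255 / 324.6 = 0.786

M = 0.786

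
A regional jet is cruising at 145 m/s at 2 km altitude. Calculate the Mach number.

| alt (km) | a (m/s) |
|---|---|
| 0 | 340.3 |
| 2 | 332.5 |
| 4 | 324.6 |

At 2 km, from the table: a = 332.5 m/s.
M = v/a = 145 / 332.5 = 0.436

M = 0.436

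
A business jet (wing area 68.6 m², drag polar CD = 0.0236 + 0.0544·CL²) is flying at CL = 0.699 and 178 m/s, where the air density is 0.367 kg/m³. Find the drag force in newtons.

D = 20000 N

CD = 0.0236 + 0.0544 × 0.699² = 0.05018
D = ½ρv²S·CD = ½ × 0.367 × 178² × 68.6 × 0.05018 = 20000 N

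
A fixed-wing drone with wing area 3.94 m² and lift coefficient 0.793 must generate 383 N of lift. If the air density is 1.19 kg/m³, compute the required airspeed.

L = ½ρv²S·CL ⇒ v = √(2L/(ρ·S·CL))
v = √(2 × 383 / (1.19 × 3.94 × 0.793)) = √206 = 14.4 m/s

v = 14.4 m/s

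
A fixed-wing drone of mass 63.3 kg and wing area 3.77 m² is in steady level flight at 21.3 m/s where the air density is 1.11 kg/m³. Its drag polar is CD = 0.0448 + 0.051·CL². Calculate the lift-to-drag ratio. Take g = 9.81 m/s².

L/D = 9.82

Level flight ⇒ L = W = m·g = 63.3 × 9.81 = 620.97 N.
Dynamic pressure q = 0.5 × 1.11 × 21.3² = 251.8 Pa.
Required CL = L/(qS) = 620.97/(251.8·3.77) = 0.6542.
CD = 0.0448 + 0.051 × 0.6542² = 0.06662.
L/D = CL/CD = 0.6542 / 0.06662 = 9.82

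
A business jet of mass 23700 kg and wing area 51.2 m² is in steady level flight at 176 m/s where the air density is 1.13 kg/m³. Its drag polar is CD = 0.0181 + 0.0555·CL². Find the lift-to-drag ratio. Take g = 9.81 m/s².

Level flight ⇒ L = W = m·g = 23700 × 9.81 = 2.325×10^5 N.
Dynamic pressure q = 0.5 × 1.13 × 176² = 17500 Pa.
Required CL = L/(qS) = 2.325×10^5/(17500·51.2) = 0.2595.
CD = 0.0181 + 0.0555 × 0.2595² = 0.02184.
L/D = CL/CD = 0.2595 / 0.02184 = 11.9

L/D = 11.9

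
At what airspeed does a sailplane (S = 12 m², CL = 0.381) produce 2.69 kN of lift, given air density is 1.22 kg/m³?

L = ½ρv²S·CL ⇒ v = √(2L/(ρ·S·CL))
v = √(2 × 2690 / (1.22 × 12 × 0.381)) = √964.5 = 31.1 m/s

v = 31.1 m/s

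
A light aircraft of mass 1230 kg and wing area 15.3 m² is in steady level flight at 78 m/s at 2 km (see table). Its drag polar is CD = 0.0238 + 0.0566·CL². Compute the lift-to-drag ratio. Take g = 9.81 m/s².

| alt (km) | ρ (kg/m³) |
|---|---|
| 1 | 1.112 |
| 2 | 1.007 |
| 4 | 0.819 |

L/D = 9.34

At 2 km, from the table: ρ = 1.007 kg/m³.
In steady level flight, lift balances weight: W = mg = 1230 × 9.81 = 12066 N.
Dynamic pressure q = 0.5 × 1.007 × 78² = 3063 Pa.
CL = W/(q·S) = 12066 / (3063 × 15.3) = 0.2575.
CD = 0.0238 + 0.0566 × 0.2575² = 0.02755.
L/D = CL/CD = 0.2575 / 0.02755 = 9.34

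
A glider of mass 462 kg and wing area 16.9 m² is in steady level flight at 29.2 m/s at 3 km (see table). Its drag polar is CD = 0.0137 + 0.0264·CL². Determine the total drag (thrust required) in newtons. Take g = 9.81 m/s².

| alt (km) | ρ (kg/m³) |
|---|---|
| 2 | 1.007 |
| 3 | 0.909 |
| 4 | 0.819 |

D = 173 N

At 3 km, from the table: ρ = 0.909 kg/m³.
Level flight ⇒ L = W = m·g = 462 × 9.81 = 4532.2 N.
q = ½ρv² = ½ × 0.909 × 29.2² = 387.5 Pa.
CL = W/(q·S) = 4532.2 / (387.5 × 16.9) = 0.692.
CD = 0.0137 + 0.0264 × 0.692² = 0.02634.
D = q·S·CD = 387.5 × 16.9 × 0.02634 = 172.5 N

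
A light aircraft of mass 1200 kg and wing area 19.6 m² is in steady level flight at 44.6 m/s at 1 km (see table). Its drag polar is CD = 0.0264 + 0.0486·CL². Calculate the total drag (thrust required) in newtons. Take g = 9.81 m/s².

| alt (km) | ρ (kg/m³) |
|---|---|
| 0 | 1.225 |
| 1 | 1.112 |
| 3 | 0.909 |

At 1 km, from the table: ρ = 1.112 kg/m³.
Weight W = mg = 1200 × 9.81 = 11772 N; in level flight L = W.
q = ½ρv² = ½ × 1.112 × 44.6² = 1106 Pa.
CL = 2W/(ρv²S) = 2×11772/(1.112×44.6²×19.6) = 0.5431.
CD = 0.0264 + 0.0486 × 0.5431² = 0.04073.
D = q·S·CD = 1106 × 19.6 × 0.04073 = 883 N

D = 883 N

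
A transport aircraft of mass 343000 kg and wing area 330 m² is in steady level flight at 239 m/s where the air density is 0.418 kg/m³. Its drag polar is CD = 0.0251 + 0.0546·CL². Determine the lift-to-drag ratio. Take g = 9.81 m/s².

In steady level flight, lift balances weight: W = mg = 343000 × 9.81 = 3.3648×10^6 N.
Dynamic pressure q = 0.5 × 0.418 × 239² = 11940 Pa.
Required CL = L/(qS) = 3.3648×10^6/(11940·330) = 0.8541.
CD = 0.0251 + 0.0546 × 0.8541² = 0.06493.
L/D = CL/CD = 0.8541 / 0.06493 = 13.2

L/D = 13.2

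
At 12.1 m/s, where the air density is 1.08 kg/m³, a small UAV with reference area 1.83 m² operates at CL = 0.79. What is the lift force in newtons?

L = 114 N

Dynamic pressure q = ½ρv² = ½ × 1.08 × 12.1² = 79.06 Pa.
L = q·S·CL = 79.06 × 1.83 × 0.79 = 114 N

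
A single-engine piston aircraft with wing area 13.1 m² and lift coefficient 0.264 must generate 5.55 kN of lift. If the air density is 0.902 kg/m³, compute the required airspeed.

L = ½ρv²S·CL ⇒ v = √(2L/(ρ·S·CL))
v = √(2 × 5550 / (0.902 × 13.1 × 0.264)) = √3558 = 59.7 m/s

v = 59.7 m/s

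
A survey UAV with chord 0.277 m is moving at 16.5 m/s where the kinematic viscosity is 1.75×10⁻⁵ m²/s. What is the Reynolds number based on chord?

Re = 2.61×10^5

Re = v·c/ν = 16.5 × 0.277 / (1.75×10⁻⁵) = 2.61×10^5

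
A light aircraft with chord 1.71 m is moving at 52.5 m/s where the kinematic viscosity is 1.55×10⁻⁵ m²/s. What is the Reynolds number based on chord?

Re = 5.79×10^6

Re = v·c/ν = 52.5 × 1.71 / (1.55×10⁻⁵) = 5.79×10^6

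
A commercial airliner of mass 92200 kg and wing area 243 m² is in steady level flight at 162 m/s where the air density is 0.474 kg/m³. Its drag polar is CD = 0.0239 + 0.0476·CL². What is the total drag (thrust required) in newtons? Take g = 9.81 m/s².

Level flight ⇒ L = W = m·g = 92200 × 9.81 = 9.0448×10^5 N.
Dynamic pressure q = 0.5 × 0.474 × 162² = 6220 Pa.
Required CL = L/(qS) = 9.0448×10^5/(6220·243) = 0.5984.
CD = 0.0239 + 0.0476 × 0.5984² = 0.04095.
D = q·S·CD = 6220 × 243 × 0.04095 = 61890 N

D = 61900 N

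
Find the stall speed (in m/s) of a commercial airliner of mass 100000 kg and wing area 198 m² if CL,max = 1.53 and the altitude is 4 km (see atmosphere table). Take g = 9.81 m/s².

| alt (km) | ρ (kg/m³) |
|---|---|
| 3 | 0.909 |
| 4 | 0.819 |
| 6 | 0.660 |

At 4 km, from the table: ρ = 0.819 kg/m³.
Weight W = mg = 100000 × 9.81 = 9.81×10^5 N.
V_stall = √(2W/(ρ·S·CL,max)) = √(2 × 9.81×10^5 / (0.819 × 198 × 1.53))
V_stall = √7908 = 88.9 m/s

V_stall = 88.9 m/s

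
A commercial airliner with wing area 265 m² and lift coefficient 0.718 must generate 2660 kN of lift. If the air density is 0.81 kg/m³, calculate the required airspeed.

v = 186 m/s

L = ½ρv²S·CL ⇒ v = √(2L/(ρ·S·CL))
v = √(2 × 2.66×10^6 / (0.81 × 265 × 0.718)) = √34520 = 186 m/s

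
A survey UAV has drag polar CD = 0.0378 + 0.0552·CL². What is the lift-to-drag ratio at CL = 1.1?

CD = 0.0378 + 0.0552 × 1.1² = 0.1046
L/D = CL/CD = 1.1 / 0.1046 = 10.5

L/D = 10.5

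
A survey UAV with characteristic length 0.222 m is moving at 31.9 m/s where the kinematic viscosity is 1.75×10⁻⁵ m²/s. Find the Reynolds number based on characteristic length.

Re = 4.05×10^5

Re = v·c/ν = 31.9 × 0.222 / (1.75×10⁻⁵) = 4.05×10^5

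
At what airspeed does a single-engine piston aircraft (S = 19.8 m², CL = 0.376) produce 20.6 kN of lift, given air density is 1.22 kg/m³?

L = ½ρv²S·CL ⇒ v = √(2L/(ρ·S·CL))
v = √(2 × 20600 / (1.22 × 19.8 × 0.376)) = √4536 = 67.4 m/s

v = 67.4 m/s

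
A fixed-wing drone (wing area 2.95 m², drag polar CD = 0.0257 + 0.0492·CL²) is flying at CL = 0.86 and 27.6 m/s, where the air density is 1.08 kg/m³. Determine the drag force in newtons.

CD = 0.0257 + 0.0492 × 0.86² = 0.06209
D = ½ρv²S·CD = ½ × 1.08 × 27.6² × 2.95 × 0.06209 = 75.3 N

D = 75.3 N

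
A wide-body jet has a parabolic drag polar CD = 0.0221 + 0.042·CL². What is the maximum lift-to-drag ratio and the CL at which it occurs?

(L/D)max = 16.4, at CL = 0.725

For CD = CD0 + K·CL², (L/D)max occurs at CL* = √(CD0/K) and equals 1/(2√(K·CD0)).
(L/D)max = 1/(2√(0.042 × 0.0221)) = 1/(2 × 0.03047) = 16.4
CL* = √(0.0221/0.042) = 0.725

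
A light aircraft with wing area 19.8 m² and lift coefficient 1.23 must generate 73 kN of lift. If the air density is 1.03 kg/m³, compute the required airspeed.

v = 76.3 m/s

L = ½ρv²S·CL ⇒ v = √(2L/(ρ·S·CL))
v = √(2 × 73000 / (1.03 × 19.8 × 1.23)) = √5820 = 76.3 m/s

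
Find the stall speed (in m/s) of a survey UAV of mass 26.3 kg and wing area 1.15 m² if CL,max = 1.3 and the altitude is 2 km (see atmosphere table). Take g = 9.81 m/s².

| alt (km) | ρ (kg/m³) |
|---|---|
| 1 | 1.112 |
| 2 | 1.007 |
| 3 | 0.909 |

V_stall = 18.5 m/s

At 2 km, from the table: ρ = 1.007 kg/m³.
Stall occurs when L = W at CL,max. W = mg = 26.3 × 9.81 = 258 N.
From L = ½ρV²S·CL,max = W: V_stall = √(2W/(ρSCL,max)) = √(2·258/(1.007·1.15·1.3))
V_stall = √342.8 = 18.5 m/s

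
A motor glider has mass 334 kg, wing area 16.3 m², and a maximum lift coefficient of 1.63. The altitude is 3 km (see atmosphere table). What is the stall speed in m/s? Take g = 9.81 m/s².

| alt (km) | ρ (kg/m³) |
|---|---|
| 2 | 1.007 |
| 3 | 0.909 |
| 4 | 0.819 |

At 3 km, from the table: ρ = 0.909 kg/m³.
Stall occurs when L = W at CL,max. W = mg = 334 × 9.81 = 3277 N.
From L = ½ρV²S·CL,max = W: V_stall = √(2W/(ρSCL,max)) = √(2·3277/(0.909·16.3·1.63))
V_stall = √271.3 = 16.5 m/s

V_stall = 16.5 m/s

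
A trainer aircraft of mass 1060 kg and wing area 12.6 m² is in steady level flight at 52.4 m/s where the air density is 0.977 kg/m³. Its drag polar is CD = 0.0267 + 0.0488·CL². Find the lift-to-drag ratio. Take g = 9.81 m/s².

Weight W = mg = 1060 × 9.81 = 10399 N; in level flight L = W.
Dynamic pressure q = 0.5 × 0.977 × 52.4² = 1341 Pa.
Required CL = L/(qS) = 10399/(1341·12.6) = 0.6153.
CD = 0.0267 + 0.0488 × 0.6153² = 0.04517.
L/D = CL/CD = 0.6153 / 0.04517 = 13.6

L/D = 13.6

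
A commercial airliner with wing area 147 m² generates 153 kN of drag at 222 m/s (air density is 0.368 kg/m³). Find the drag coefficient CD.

CD = 0.115

From D = ½ρv²S·CD, rearranging gives CD = 2D/(ρv²S).
CD = 2 × 1.53×10^5 / (0.368 × 222² × 147) = 0.115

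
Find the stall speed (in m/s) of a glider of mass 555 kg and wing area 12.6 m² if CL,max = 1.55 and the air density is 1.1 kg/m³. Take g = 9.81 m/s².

V_stall = 22.5 m/s

Stall occurs when L = W at CL,max. W = mg = 555 × 9.81 = 5445 N.
V_stall = √(2W/(ρ·S·CL,max)) = √(2 × 5445 / (1.1 × 12.6 × 1.55))
V_stall = √506.9 = 22.5 m/s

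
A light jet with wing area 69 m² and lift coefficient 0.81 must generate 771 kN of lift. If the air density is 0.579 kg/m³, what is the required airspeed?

v = 218 m/s

L = ½ρv²S·CL ⇒ v = √(2L/(ρ·S·CL))
v = √(2 × 7.71×10^5 / (0.579 × 69 × 0.81)) = √47650 = 218 m/s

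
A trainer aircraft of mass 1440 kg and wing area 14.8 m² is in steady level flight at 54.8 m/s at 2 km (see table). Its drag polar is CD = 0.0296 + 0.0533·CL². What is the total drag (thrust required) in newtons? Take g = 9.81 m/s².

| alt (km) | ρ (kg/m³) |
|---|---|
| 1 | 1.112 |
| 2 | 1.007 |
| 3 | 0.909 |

D = 1140 N

At 2 km, from the table: ρ = 1.007 kg/m³.
Level flight ⇒ L = W = m·g = 1440 × 9.81 = 14126 N.
q = ½ρv² = ½ × 1.007 × 54.8² = 1512 Pa.
Required CL = L/(qS) = 14126/(1512·14.8) = 0.6313.
CD = 0.0296 + 0.0533 × 0.6313² = 0.05084.
D = q·S·CD = 1512 × 14.8 × 0.05084 = 1138 N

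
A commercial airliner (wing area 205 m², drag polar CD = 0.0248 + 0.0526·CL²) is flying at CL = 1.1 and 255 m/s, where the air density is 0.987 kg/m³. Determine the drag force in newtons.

D = 5.82×10^5 N

CD = 0.0248 + 0.0526 × 1.1² = 0.08845
D = ½ρv²S·CD = ½ × 0.987 × 255² × 205 × 0.08845 = 5.82×10^5 N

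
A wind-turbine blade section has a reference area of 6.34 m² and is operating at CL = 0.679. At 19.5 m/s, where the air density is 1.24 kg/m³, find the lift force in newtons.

L = 1010 N

Dynamic pressure q = ½ρv² = ½ × 1.24 × 19.5² = 235.8 Pa.
L = q·S·CL = 235.8 × 6.34 × 0.679 = 1010 N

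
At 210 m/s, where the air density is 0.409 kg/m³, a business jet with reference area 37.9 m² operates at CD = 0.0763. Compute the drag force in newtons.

D = ½ρv²S·CD = ½ × 0.409 × 210² × 37.9 × 0.0763 = 26100 N ≈ 26.1 kN

D = 26100 N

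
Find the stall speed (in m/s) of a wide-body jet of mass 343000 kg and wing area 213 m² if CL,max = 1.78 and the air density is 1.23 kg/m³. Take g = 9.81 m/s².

At stall, lift equals weight: L = W = m·g = 343000 × 9.81 = 3.365×10^6 N.
From L = ½ρV²S·CL,max = W: V_stall = √(2W/(ρSCL,max)) = √(2·3.365×10^6/(1.23·213·1.78))
V_stall = √14430 = 120 m/s

V_stall = 120 m/s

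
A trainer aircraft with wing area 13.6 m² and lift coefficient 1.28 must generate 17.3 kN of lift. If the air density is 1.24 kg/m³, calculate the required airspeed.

v = 40 m/s

L = ½ρv²S·CL ⇒ v = √(2L/(ρ·S·CL))
v = √(2 × 17300 / (1.24 × 13.6 × 1.28)) = √1603 = 40 m/s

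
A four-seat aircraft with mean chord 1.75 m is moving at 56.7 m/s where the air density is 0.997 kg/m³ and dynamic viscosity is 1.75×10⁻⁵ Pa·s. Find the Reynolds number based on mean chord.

Re = ρ·v·c/μ = 0.997 × 56.7 × 1.75 / (1.75×10⁻⁵) = 5.65×10^6

Re = 5.65×10^6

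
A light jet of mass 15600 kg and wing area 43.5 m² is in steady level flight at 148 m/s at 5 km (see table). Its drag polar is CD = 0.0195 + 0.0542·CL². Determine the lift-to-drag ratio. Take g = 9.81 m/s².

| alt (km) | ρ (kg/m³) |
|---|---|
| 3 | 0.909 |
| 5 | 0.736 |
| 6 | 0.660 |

L/D = 14.6

At 5 km, from the table: ρ = 0.736 kg/m³.
Weight W = mg = 15600 × 9.81 = 1.5304×10^5 N; in level flight L = W.
Dynamic pressure q = 0.5 × 0.736 × 148² = 8061 Pa.
CL = W/(q·S) = 1.5304×10^5 / (8061 × 43.5) = 0.4364.
CD = 0.0195 + 0.0542 × 0.4364² = 0.02982.
L/D = CL/CD = 0.4364 / 0.02982 = 14.6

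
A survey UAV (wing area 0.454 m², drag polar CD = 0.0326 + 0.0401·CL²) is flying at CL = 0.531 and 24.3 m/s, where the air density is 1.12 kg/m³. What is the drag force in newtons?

D = 6.59 N

CD = 0.0326 + 0.0401 × 0.531² = 0.04391
D = ½ρv²S·CD = ½ × 1.12 × 24.3² × 0.454 × 0.04391 = 6.59 N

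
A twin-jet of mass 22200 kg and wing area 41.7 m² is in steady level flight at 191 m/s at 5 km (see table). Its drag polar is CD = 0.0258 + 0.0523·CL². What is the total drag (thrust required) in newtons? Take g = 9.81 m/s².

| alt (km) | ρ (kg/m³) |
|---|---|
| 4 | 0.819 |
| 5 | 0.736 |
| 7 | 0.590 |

At 5 km, from the table: ρ = 0.736 kg/m³.
Level flight ⇒ L = W = m·g = 22200 × 9.81 = 2.1778×10^5 N.
q = ½ρv² = ½ × 0.736 × 191² = 13430 Pa.
CL = 2W/(ρv²S) = 2×2.1778×10^5/(0.736×191²×41.7) = 0.389.
CD = 0.0258 + 0.0523 × 0.389² = 0.03371.
D = q·S·CD = 13430 × 41.7 × 0.03371 = 18870 N

D = 18900 N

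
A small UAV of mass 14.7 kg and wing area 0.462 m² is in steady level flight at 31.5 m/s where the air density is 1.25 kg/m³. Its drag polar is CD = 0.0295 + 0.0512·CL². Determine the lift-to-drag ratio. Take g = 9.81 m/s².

L/D = 11.9

Level flight ⇒ L = W = m·g = 14.7 × 9.81 = 144.21 N.
Dynamic pressure q = 0.5 × 1.25 × 31.5² = 620.2 Pa.
Required CL = L/(qS) = 144.21/(620.2·0.462) = 0.5033.
CD = 0.0295 + 0.0512 × 0.5033² = 0.04247.
L/D = CL/CD = 0.5033 / 0.04247 = 11.9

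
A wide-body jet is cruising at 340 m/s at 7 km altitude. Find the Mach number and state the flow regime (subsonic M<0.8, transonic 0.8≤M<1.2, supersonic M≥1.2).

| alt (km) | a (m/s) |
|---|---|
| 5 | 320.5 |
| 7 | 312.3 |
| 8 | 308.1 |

At 7 km, from the table: a = 312.3 m/s.
M = v/a = 340 / 312.3 = 1.09
M = 1.09 → transonic.

M = 1.09 (transonic)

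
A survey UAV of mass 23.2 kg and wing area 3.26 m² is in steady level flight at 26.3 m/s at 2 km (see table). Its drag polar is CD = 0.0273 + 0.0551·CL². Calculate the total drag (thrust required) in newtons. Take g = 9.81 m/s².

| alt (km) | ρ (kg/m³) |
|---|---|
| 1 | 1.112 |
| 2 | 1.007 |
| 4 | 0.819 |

D = 33.5 N

At 2 km, from the table: ρ = 1.007 kg/m³.
Level flight ⇒ L = W = m·g = 23.2 × 9.81 = 227.59 N.
q = ½ρv² = ½ × 1.007 × 26.3² = 348.3 Pa.
Required CL = L/(qS) = 227.59/(348.3·3.26) = 0.2005.
CD = 0.0273 + 0.0551 × 0.2005² = 0.02951.
D = q·S·CD = 348.3 × 3.26 × 0.02951 = 33.51 N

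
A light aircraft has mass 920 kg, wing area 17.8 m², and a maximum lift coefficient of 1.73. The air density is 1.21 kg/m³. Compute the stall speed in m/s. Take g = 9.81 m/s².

Stall occurs when L = W at CL,max. W = mg = 920 × 9.81 = 9025 N.
From L = ½ρV²S·CL,max = W: V_stall = √(2W/(ρSCL,max)) = √(2·9025/(1.21·17.8·1.73))
V_stall = √484.4 = 22 m/s

V_stall = 22 m/s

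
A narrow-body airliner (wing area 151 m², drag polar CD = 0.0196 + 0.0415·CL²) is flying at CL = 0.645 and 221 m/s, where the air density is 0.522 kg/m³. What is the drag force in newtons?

CD = 0.0196 + 0.0415 × 0.645² = 0.03687
D = ½ρv²S·CD = ½ × 0.522 × 221² × 151 × 0.03687 = 71000 N

D = 71000 N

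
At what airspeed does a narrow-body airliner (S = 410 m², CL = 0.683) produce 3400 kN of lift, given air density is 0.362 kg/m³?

L = ½ρv²S·CL ⇒ v = √(2L/(ρ·S·CL))
v = √(2 × 3.4×10^6 / (0.362 × 410 × 0.683)) = √67080 = 259 m/s

v = 259 m/s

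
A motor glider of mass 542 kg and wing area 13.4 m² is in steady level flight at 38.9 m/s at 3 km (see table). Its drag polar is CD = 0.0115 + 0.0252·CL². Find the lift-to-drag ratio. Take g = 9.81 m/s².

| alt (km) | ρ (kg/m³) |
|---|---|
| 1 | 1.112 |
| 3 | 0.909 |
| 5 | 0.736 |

L/D = 29

At 3 km, from the table: ρ = 0.909 kg/m³.
In steady level flight, lift balances weight: W = mg = 542 × 9.81 = 5317 N.
Dynamic pressure q = 0.5 × 0.909 × 38.9² = 687.8 Pa.
CL = W/(q·S) = 5317 / (687.8 × 13.4) = 0.5769.
CD = 0.0115 + 0.0252 × 0.5769² = 0.01989.
L/D = CL/CD = 0.5769 / 0.01989 = 29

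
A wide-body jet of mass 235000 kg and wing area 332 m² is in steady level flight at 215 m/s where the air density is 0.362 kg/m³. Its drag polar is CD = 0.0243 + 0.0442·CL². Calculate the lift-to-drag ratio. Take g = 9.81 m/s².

L/D = 15.2

Level flight ⇒ L = W = m·g = 235000 × 9.81 = 2.3054×10^6 N.
Dynamic pressure q = 0.5 × 0.362 × 215² = 8367 Pa.
CL = 2W/(ρv²S) = 2×2.3054×10^6/(0.362×215²×332) = 0.8299.
CD = 0.0243 + 0.0442 × 0.8299² = 0.05474.
L/D = CL/CD = 0.8299 / 0.05474 = 15.2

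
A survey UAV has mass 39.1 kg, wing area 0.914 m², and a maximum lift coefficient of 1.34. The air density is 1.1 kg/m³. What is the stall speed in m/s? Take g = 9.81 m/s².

At stall, lift equals weight: L = W = m·g = 39.1 × 9.81 = 383.6 N.
V_stall = √(2W/(ρ·S·CL,max)) = √(2 × 383.6 / (1.1 × 0.914 × 1.34))
V_stall = √569.4 = 23.9 m/s

V_stall = 23.9 m/s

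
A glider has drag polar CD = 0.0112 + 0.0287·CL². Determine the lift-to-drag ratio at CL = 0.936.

L/D = 25.8

CD = 0.0112 + 0.0287 × 0.936² = 0.03634
L/D = CL/CD = 0.936 / 0.03634 = 25.8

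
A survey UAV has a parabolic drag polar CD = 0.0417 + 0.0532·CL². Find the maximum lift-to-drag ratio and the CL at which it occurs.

(L/D)max = 10.6, at CL = 0.885

For CD = CD0 + K·CL², (L/D)max occurs at CL* = √(CD0/K) and equals 1/(2√(K·CD0)).
(L/D)max = 1/(2√(0.0532 × 0.0417)) = 1/(2 × 0.0471) = 10.6
CL* = √(0.0417/0.0532) = 0.885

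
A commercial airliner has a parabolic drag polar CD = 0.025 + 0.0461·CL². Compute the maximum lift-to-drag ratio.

For CD = CD0 + K·CL², (L/D)max occurs at CL* = √(CD0/K) and equals 1/(2√(K·CD0)).
(L/D)max = 1/(2√(0.0461 × 0.025)) = 1/(2 × 0.03395) = 14.7

(L/D)max = 14.7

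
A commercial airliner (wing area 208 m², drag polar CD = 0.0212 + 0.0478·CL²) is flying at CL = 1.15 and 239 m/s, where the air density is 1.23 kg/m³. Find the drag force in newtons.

CD = 0.0212 + 0.0478 × 1.15² = 0.08442
D = ½ρv²S·CD = ½ × 1.23 × 239² × 208 × 0.08442 = 6.17×10^5 N

D = 6.17×10^5 N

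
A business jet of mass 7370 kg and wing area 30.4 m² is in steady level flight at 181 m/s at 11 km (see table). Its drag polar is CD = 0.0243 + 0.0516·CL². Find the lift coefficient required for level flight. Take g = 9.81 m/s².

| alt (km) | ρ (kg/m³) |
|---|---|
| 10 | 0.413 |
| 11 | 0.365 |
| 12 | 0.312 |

At 11 km, from the table: ρ = 0.365 kg/m³.
In steady level flight, lift balances weight: W = mg = 7370 × 9.81 = 72300 N.
Dynamic pressure q = 0.5 × 0.365 × 181² = 5979 Pa.
CL = W/(q·S) = 72300 / (5979 × 30.4) = 0.3978.

CL = 0.398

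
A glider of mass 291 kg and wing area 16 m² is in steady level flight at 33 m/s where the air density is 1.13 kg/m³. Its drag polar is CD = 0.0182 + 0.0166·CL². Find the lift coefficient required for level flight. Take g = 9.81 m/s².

CL = 0.29

Weight W = mg = 291 × 9.81 = 2854.7 N; in level flight L = W.
q = ½ρv² = ½ × 1.13 × 33² = 615.3 Pa.
Required CL = L/(qS) = 2854.7/(615.3·16) = 0.29.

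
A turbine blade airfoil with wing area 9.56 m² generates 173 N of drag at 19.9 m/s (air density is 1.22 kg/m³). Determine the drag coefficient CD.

CD = 0.0749

From D = ½ρv²S·CD, rearranging gives CD = 2D/(ρv²S).
CD = 2 × 173 / (1.22 × 19.9² × 9.56) = 0.0749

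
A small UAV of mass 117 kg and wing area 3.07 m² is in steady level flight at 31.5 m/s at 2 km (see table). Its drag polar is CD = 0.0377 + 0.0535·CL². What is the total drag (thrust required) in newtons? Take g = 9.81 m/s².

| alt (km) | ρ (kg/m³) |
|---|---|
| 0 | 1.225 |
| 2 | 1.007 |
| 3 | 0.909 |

D = 104 N

At 2 km, from the table: ρ = 1.007 kg/m³.
Level flight ⇒ L = W = m·g = 117 × 9.81 = 1147.8 N.
q = ½ρv² = ½ × 1.007 × 31.5² = 499.6 Pa.
CL = 2W/(ρv²S) = 2×1147.8/(1.007×31.5²×3.07) = 0.7483.
CD = 0.0377 + 0.0535 × 0.7483² = 0.06766.
D = q·S·CD = 499.6 × 3.07 × 0.06766 = 103.8 N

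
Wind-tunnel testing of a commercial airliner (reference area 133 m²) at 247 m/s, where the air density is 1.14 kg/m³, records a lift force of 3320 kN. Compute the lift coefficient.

CL = 0.718

From L = ½ρv²S·CL, rearranging gives CL = 2L/(ρv²S).
CL = 2 × 3.32×10^6 / (1.14 × 247² × 133) = 0.718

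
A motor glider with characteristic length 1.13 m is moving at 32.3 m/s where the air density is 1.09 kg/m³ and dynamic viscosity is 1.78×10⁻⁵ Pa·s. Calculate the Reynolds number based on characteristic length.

Re = ρ·v·c/μ = 1.09 × 32.3 × 1.13 / (1.78×10⁻⁵) = 2.24×10^6

Re = 2.24×10^6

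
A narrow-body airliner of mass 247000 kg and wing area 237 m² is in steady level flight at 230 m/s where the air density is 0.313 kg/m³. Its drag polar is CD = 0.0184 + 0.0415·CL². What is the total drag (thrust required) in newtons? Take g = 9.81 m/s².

D = 1.6×10^5 N

Level flight ⇒ L = W = m·g = 247000 × 9.81 = 2.4231×10^6 N.
Dynamic pressure q = 0.5 × 0.313 × 230² = 8279 Pa.
Required CL = L/(qS) = 2.4231×10^6/(8279·237) = 1.235.
CD = 0.0184 + 0.0415 × 1.235² = 0.08169.
D = q·S·CD = 8279 × 237 × 0.08169 = 1.603×10^5 N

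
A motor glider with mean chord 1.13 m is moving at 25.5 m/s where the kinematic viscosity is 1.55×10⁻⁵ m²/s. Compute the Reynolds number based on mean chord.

Re = 1.86×10^6

Re = v·c/ν = 25.5 × 1.13 / (1.55×10⁻⁵) = 1.86×10^6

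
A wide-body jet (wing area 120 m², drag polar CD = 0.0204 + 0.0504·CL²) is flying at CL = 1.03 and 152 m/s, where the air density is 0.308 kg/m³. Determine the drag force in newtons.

CD = 0.0204 + 0.0504 × 1.03² = 0.07387
D = ½ρv²S·CD = ½ × 0.308 × 152² × 120 × 0.07387 = 31500 N

D = 31500 N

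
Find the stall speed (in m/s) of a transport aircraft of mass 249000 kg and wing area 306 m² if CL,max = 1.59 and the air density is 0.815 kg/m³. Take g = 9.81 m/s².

V_stall = 111 m/s

Weight W = mg = 249000 × 9.81 = 2.443×10^6 N.
From L = ½ρV²S·CL,max = W: V_stall = √(2W/(ρSCL,max)) = √(2·2.443×10^6/(0.815·306·1.59))
V_stall = √12320 = 111 m/s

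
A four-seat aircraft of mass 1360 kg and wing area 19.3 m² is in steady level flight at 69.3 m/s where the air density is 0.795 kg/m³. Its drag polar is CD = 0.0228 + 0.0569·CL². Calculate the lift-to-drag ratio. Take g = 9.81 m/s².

L/D = 12

In steady level flight, lift balances weight: W = mg = 1360 × 9.81 = 13342 N.
q = ½ρv² = ½ × 0.795 × 69.3² = 1909 Pa.
CL = W/(q·S) = 13342 / (1909 × 19.3) = 0.3621.
CD = 0.0228 + 0.0569 × 0.3621² = 0.03026.
L/D = CL/CD = 0.3621 / 0.03026 = 12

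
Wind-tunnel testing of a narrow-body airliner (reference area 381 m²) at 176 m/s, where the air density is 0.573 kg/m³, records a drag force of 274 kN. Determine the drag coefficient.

From D = ½ρv²S·CD, rearranging gives CD = 2D/(ρv²S).
CD = 2 × 2.74×10^5 / (0.573 × 176² × 381) = 0.081

CD = 0.081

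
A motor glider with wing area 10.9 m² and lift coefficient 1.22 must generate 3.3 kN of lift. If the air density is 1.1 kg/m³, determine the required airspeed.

v = 21.2 m/s

L = ½ρv²S·CL ⇒ v = √(2L/(ρ·S·CL))
v = √(2 × 3300 / (1.1 × 10.9 × 1.22)) = √451.2 = 21.2 m/s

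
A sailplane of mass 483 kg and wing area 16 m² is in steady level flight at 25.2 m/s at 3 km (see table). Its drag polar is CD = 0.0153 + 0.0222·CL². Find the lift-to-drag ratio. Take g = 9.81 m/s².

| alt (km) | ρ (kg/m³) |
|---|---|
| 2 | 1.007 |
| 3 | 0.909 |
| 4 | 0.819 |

At 3 km, from the table: ρ = 0.909 kg/m³.
In steady level flight, lift balances weight: W = mg = 483 × 9.81 = 4738.2 N.
Dynamic pressure q = 0.5 × 0.909 × 25.2² = 288.6 Pa.
CL = 2W/(ρv²S) = 2×4738.2/(0.909×25.2²×16) = 1.026.
CD = 0.0153 + 0.0222 × 1.026² = 0.03867.
L/D = CL/CD = 1.026 / 0.03867 = 26.5

L/D = 26.5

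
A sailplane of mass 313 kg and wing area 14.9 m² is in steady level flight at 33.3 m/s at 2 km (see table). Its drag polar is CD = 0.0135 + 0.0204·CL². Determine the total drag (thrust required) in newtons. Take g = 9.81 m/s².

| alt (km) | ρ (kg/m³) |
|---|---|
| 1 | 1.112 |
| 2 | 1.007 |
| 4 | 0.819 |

At 2 km, from the table: ρ = 1.007 kg/m³.
Level flight ⇒ L = W = m·g = 313 × 9.81 = 3070.5 N.
Dynamic pressure q = 0.5 × 1.007 × 33.3² = 558.3 Pa.
CL = W/(q·S) = 3070.5 / (558.3 × 14.9) = 0.3691.
CD = 0.0135 + 0.0204 × 0.3691² = 0.01628.
D = q·S·CD = 558.3 × 14.9 × 0.01628 = 135.4 N

D = 135 N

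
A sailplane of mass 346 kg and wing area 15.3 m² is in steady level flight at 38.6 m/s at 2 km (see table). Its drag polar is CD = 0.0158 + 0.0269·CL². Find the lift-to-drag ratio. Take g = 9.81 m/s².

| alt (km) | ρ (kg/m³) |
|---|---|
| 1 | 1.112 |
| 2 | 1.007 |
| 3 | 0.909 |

L/D = 16.3

At 2 km, from the table: ρ = 1.007 kg/m³.
In steady level flight, lift balances weight: W = mg = 346 × 9.81 = 3394.3 N.
Dynamic pressure q = 0.5 × 1.007 × 38.6² = 750.2 Pa.
CL = 2W/(ρv²S) = 2×3394.3/(1.007×38.6²×15.3) = 0.2957.
CD = 0.0158 + 0.0269 × 0.2957² = 0.01815.
L/D = CL/CD = 0.2957 / 0.01815 = 16.3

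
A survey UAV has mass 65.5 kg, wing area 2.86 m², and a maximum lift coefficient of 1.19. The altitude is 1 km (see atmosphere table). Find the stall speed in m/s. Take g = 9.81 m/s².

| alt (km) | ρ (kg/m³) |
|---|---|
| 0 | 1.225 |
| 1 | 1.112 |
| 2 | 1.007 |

V_stall = 18.4 m/s

At 1 km, from the table: ρ = 1.112 kg/m³.
Weight W = mg = 65.5 × 9.81 = 642.6 N.
From L = ½ρV²S·CL,max = W: V_stall = √(2W/(ρSCL,max)) = √(2·642.6/(1.112·2.86·1.19))
V_stall = √339.6 = 18.4 m/s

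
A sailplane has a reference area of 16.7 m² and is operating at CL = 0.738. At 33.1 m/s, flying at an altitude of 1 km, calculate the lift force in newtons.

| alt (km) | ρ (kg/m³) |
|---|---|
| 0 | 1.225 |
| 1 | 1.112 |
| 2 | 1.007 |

At 1 km, from the table: ρ = 1.112 kg/m³.
Dynamic pressure q = ½ρv² = ½ × 1.112 × 33.1² = 609.2 Pa.
L = q·S·CL = 609.2 × 16.7 × 0.738 = 7510 N ≈ 7.51 kN

L = 7510 N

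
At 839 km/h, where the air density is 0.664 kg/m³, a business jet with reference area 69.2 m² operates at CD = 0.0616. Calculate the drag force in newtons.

Convert speed: v = 839 km/h ÷ 3.6 = 233.1 m/s.
Dynamic pressure q = ½ρv² = ½ × 0.664 × 233.1² = 18030 Pa.
D = q·S·CD = 18030 × 69.2 × 0.0616 = 76900 N ≈ 76.9 kN

D = 76900 N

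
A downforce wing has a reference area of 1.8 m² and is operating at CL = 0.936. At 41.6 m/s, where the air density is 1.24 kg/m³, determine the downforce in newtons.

Dynamic pressure q = ½ρv² = ½ × 1.24 × 41.6² = 1073 Pa.
L = q·S·CL = 1073 × 1.8 × 0.936 = 1810 N

L = 1810 N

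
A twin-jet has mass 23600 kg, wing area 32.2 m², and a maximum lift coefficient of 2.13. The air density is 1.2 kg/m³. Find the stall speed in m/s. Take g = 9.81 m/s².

Stall occurs when L = W at CL,max. W = mg = 23600 × 9.81 = 2.315×10^5 N.
V_stall = √(2W/(ρ·S·CL,max)) = √(2 × 2.315×10^5 / (1.2 × 32.2 × 2.13))
V_stall = √5626 = 75 m/s

V_stall = 75 m/s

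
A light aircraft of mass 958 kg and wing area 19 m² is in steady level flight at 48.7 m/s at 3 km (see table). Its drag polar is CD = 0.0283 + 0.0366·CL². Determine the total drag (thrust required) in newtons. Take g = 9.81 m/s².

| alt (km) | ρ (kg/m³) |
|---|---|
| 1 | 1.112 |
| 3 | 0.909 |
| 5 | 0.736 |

D = 737 N

At 3 km, from the table: ρ = 0.909 kg/m³.
Level flight ⇒ L = W = m·g = 958 × 9.81 = 9398 N.
Dynamic pressure q = 0.5 × 0.909 × 48.7² = 1078 Pa.
CL = 2W/(ρv²S) = 2×9398/(0.909×48.7²×19) = 0.4589.
CD = 0.0283 + 0.0366 × 0.4589² = 0.03601.
D = q·S·CD = 1078 × 19 × 0.03601 = 737.4 N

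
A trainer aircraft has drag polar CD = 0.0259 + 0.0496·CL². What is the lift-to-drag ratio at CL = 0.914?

CD = 0.0259 + 0.0496 × 0.914² = 0.06734
L/D = CL/CD = 0.914 / 0.06734 = 13.6

L/D = 13.6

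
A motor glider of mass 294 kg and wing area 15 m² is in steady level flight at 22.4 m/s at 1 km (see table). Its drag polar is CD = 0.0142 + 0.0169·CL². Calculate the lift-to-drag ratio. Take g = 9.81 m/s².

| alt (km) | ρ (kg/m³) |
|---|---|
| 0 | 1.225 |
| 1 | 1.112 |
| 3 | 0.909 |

L/D = 31

At 1 km, from the table: ρ = 1.112 kg/m³.
Weight W = mg = 294 × 9.81 = 2884.1 N; in level flight L = W.
Dynamic pressure q = 0.5 × 1.112 × 22.4² = 279 Pa.
CL = 2W/(ρv²S) = 2×2884.1/(1.112×22.4²×15) = 0.6892.
CD = 0.0142 + 0.0169 × 0.6892² = 0.02223.
L/D = CL/CD = 0.6892 / 0.02223 = 31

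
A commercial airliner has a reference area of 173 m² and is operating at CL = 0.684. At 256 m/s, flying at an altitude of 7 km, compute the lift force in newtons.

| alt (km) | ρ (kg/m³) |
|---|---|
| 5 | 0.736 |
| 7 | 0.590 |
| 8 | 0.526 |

L = 2.29×10^6 N

At 7 km, from the table: ρ = 0.590 kg/m³.
Dynamic pressure q = ½ρv² = ½ × 0.59 × 256² = 19330 Pa.
L = q·S·CL = 19330 × 173 × 0.684 = 2.29×10^6 N ≈ 2290 kN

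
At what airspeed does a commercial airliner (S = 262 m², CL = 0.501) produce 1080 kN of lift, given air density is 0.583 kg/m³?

L = ½ρv²S·CL ⇒ v = √(2L/(ρ·S·CL))
v = √(2 × 1.08×10^6 / (0.583 × 262 × 0.501)) = √28230 = 168 m/s

v = 168 m/s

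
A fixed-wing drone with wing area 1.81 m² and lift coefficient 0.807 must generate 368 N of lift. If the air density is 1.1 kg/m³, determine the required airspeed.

v = 21.4 m/s

L = ½ρv²S·CL ⇒ v = √(2L/(ρ·S·CL))
v = √(2 × 368 / (1.1 × 1.81 × 0.807)) = √458.1 = 21.4 m/s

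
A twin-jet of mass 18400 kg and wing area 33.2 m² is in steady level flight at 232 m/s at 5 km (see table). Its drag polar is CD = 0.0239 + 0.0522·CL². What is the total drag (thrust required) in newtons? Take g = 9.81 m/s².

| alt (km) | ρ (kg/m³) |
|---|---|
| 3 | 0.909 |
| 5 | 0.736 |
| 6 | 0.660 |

At 5 km, from the table: ρ = 0.736 kg/m³.
Level flight ⇒ L = W = m·g = 18400 × 9.81 = 1.805×10^5 N.
Dynamic pressure q = 0.5 × 0.736 × 232² = 19810 Pa.
CL = 2W/(ρv²S) = 2×1.805×10^5/(0.736×232²×33.2) = 0.2745.
CD = 0.0239 + 0.0522 × 0.2745² = 0.02783.
D = q·S·CD = 19810 × 33.2 × 0.02783 = 18300 N

D = 18300 N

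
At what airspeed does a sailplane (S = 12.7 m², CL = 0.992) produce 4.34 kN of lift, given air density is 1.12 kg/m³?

v = 24.8 m/s

L = ½ρv²S·CL ⇒ v = √(2L/(ρ·S·CL))
v = √(2 × 4340 / (1.12 × 12.7 × 0.992)) = √615.2 = 24.8 m/s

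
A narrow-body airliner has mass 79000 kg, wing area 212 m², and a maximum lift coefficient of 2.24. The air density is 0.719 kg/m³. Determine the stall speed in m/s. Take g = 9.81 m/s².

Stall occurs when L = W at CL,max. W = mg = 79000 × 9.81 = 7.75×10^5 N.
From L = ½ρV²S·CL,max = W: V_stall = √(2W/(ρSCL,max)) = √(2·7.75×10^5/(0.719·212·2.24))
V_stall = √4540 = 67.4 m/s

V_stall = 67.4 m/s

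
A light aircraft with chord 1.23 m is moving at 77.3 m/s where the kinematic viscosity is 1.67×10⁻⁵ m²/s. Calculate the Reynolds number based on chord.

Re = v·c/ν = 77.3 × 1.23 / (1.67×10⁻⁵) = 5.69×10^6

Re = 5.69×10^6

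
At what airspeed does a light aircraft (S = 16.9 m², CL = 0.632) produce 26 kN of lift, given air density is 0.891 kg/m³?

v = 73.9 m/s

L = ½ρv²S·CL ⇒ v = √(2L/(ρ·S·CL))
v = √(2 × 26000 / (0.891 × 16.9 × 0.632)) = √5464 = 73.9 m/s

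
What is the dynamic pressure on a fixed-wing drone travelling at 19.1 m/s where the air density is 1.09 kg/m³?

q = 199 Pa

q = ½ρv² = ½ × 1.09 × 19.1² = 199 Pa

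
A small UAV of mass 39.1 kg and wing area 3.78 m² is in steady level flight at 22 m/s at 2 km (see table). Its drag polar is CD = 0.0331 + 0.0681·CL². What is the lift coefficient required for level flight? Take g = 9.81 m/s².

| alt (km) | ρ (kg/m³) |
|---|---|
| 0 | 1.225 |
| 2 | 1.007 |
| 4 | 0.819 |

CL = 0.416

At 2 km, from the table: ρ = 1.007 kg/m³.
Level flight ⇒ L = W = m·g = 39.1 × 9.81 = 383.57 N.
Dynamic pressure q = 0.5 × 1.007 × 22² = 243.7 Pa.
Required CL = L/(qS) = 383.57/(243.7·3.78) = 0.4164.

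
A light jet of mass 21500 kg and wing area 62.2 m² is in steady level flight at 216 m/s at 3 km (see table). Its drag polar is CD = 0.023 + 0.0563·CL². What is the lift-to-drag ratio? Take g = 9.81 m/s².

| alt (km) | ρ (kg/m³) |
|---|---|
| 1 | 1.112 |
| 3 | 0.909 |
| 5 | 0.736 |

L/D = 6.54

At 3 km, from the table: ρ = 0.909 kg/m³.
Weight W = mg = 21500 × 9.81 = 2.1092×10^5 N; in level flight L = W.
q = ½ρv² = ½ × 0.909 × 216² = 21210 Pa.
CL = W/(q·S) = 2.1092×10^5 / (21210 × 62.2) = 0.1599.
CD = 0.023 + 0.0563 × 0.1599² = 0.02444.
L/D = CL/CD = 0.1599 / 0.02444 = 6.54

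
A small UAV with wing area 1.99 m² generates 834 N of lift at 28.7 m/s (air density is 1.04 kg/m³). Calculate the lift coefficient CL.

From L = ½ρv²S·CL, rearranging gives CL = 2L/(ρv²S).
CL = 2 × 834 / (1.04 × 28.7² × 1.99) = 0.978

CL = 0.978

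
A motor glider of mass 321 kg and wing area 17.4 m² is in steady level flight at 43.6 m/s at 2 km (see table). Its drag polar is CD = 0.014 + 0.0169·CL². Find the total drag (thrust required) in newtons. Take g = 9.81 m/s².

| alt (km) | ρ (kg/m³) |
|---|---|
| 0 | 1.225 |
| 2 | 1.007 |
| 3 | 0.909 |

At 2 km, from the table: ρ = 1.007 kg/m³.
In steady level flight, lift balances weight: W = mg = 321 × 9.81 = 3149 N.
q = ½ρv² = ½ × 1.007 × 43.6² = 957.1 Pa.
CL = W/(q·S) = 3149 / (957.1 × 17.4) = 0.1891.
CD = 0.014 + 0.0169 × 0.1891² = 0.0146.
D = q·S·CD = 957.1 × 17.4 × 0.0146 = 243.2 N

D = 243 N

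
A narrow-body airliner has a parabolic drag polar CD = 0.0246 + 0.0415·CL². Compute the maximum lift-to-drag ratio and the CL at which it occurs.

For CD = CD0 + K·CL², (L/D)max occurs at CL* = √(CD0/K) and equals 1/(2√(K·CD0)).
(L/D)max = 1/(2√(0.0415 × 0.0246)) = 1/(2 × 0.03195) = 15.6
CL* = √(0.0246/0.0415) = 0.77

(L/D)max = 15.6, at CL = 0.77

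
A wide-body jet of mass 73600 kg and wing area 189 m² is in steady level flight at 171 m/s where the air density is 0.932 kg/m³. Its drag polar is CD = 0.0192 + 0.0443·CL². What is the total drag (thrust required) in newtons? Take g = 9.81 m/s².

D = 58400 N

In steady level flight, lift balances weight: W = mg = 73600 × 9.81 = 7.2202×10^5 N.
Dynamic pressure q = 0.5 × 0.932 × 171² = 13630 Pa.
Required CL = L/(qS) = 7.2202×10^5/(13630·189) = 0.2804.
CD = 0.0192 + 0.0443 × 0.2804² = 0.02268.
D = q·S·CD = 13630 × 189 × 0.02268 = 58410 N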